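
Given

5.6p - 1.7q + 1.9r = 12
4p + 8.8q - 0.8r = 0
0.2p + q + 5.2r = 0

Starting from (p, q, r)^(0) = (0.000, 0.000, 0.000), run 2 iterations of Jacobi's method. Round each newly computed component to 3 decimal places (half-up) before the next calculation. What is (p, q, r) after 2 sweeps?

(2.143, -0.974, -0.082)

Iteration 1:
  p = (12 - (-1.7)·0.000 - (1.9)·0.000) / (5.6) = 2.143
  q = (0 - (4)·0.000 - (-0.8)·0.000) / (8.8) = 0.000
  r = (0 - (0.2)·0.000 - (1)·0.000) / (5.2) = 0.000
Iteration 2:
  p = (12 - (-1.7)·0.000 - (1.9)·0.000) / (5.6) = 2.143
  q = (0 - (4)·2.143 - (-0.8)·0.000) / (8.8) = -0.974
  r = (0 - (0.2)·2.143 - (1)·0.000) / (5.2) = -0.082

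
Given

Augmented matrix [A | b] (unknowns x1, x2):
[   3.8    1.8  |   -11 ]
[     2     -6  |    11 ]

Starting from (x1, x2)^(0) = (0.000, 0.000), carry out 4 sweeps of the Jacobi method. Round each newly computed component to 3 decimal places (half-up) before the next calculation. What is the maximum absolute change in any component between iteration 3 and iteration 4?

Iteration 1:
  x1 = (-11 - (1.8)·0.000) / (3.8) = -2.895
  x2 = (11 - (2)·0.000) / (-6) = -1.833
Iteration 2:
  x1 = (-11 - (1.8)·-1.833) / (3.8) = -2.026
  x2 = (11 - (2)·-2.895) / (-6) = -2.798
Iteration 3:
  x1 = (-11 - (1.8)·-2.798) / (3.8) = -1.569
  x2 = (11 - (2)·-2.026) / (-6) = -2.509
Iteration 4:
  x1 = (-11 - (1.8)·-2.509) / (3.8) = -1.706
  x2 = (11 - (2)·-1.569) / (-6) = -2.356
Change: (-0.137, 0.153) → max |·| = 0.153

0.153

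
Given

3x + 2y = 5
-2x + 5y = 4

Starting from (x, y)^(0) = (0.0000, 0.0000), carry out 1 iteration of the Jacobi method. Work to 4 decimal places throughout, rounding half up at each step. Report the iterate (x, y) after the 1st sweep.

(1.6667, 0.8000)

Iteration 1:
  x = (5 - (2)·0.0000) / (3) = 1.6667
  y = (4 - (-2)·0.0000) / (5) = 0.8000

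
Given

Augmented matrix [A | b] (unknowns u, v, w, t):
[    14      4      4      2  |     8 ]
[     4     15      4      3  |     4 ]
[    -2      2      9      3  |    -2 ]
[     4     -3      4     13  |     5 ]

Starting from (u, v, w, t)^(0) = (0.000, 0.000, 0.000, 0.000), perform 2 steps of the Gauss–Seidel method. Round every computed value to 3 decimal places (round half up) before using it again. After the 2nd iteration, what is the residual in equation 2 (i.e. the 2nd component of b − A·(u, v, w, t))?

Iteration 1:
  u = (8 - (4)·0.000 - (4)·0.000 - (2)·0.000) / (14) = 0.571
  v = (4 - (4)·0.571 - (4)·0.000 - (3)·0.000) / (15) = 0.114
  w = (-2 - (-2)·0.571 - (2)·0.114 - (3)·0.000) / (9) = -0.121
  t = (5 - (4)·0.571 - (-3)·0.114 - (4)·-0.121) / (13) = 0.272
Iteration 2:
  u = (8 - (4)·0.114 - (4)·-0.121 - (2)·0.272) / (14) = 0.535
  v = (4 - (4)·0.535 - (4)·-0.121 - (3)·0.272) / (15) = 0.102
  w = (-2 - (-2)·0.535 - (2)·0.102 - (3)·0.272) / (9) = -0.217
  t = (5 - (4)·0.535 - (-3)·0.102 - (4)·-0.217) / (13) = 0.310
Residual b − A·x = (0.350, 0.268, -0.111, 0.004)

0.268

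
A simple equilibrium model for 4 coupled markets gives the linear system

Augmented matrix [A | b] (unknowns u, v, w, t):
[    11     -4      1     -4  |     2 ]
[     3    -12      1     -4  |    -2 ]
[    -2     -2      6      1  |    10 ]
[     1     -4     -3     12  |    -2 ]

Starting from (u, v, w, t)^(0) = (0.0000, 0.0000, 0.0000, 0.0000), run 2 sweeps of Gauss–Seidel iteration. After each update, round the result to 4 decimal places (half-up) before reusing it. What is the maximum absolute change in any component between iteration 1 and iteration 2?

0.0462

Iteration 1:
  u = (2 - (-4)·0.0000 - (1)·0.0000 - (-4)·0.0000) / (11) = 0.1818
  v = (-2 - (3)·0.1818 - (1)·0.0000 - (-4)·0.0000) / (-12) = 0.2121
  w = (10 - (-2)·0.1818 - (-2)·0.2121 - (1)·0.0000) / (6) = 1.7980
  t = (-2 - (1)·0.1818 - (-4)·0.2121 - (-3)·1.7980) / (12) = 0.3384
Iteration 2:
  u = (2 - (-4)·0.2121 - (1)·1.7980 - (-4)·0.3384) / (11) = 0.2185
  v = (-2 - (3)·0.2185 - (1)·1.7980 - (-4)·0.3384) / (-12) = 0.2583
  w = (10 - (-2)·0.2185 - (-2)·0.2583 - (1)·0.3384) / (6) = 1.7692
  t = (-2 - (1)·0.2185 - (-4)·0.2583 - (-3)·1.7692) / (12) = 0.3435
Change: (0.0367, 0.0462, -0.0288, 0.0051) → max |·| = 0.0462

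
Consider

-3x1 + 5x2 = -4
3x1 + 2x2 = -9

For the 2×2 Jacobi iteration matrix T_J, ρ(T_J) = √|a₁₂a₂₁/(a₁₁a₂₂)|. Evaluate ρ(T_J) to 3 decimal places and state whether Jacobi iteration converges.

1.581

a₁₂a₂₁/(a₁₁a₂₂) = (5)·(3) / ((-3)·(2)) = -2.500000
ρ = √|-2.500000| = √2.500000 = 1.581
ρ > 1, so Jacobi diverges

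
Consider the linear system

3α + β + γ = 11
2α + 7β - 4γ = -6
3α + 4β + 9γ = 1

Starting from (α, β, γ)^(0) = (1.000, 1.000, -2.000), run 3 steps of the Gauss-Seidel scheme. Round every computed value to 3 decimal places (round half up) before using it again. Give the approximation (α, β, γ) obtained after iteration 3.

Iteration 1:
  α = (11 - (1)·1.000 - (1)·-2.000) / (3) = 4.000
  β = (-6 - (2)·4.000 - (-4)·-2.000) / (7) = -3.143
  γ = (1 - (3)·4.000 - (4)·-3.143) / (9) = 0.175
Iteration 2:
  α = (11 - (1)·-3.143 - (1)·0.175) / (3) = 4.656
  β = (-6 - (2)·4.656 - (-4)·0.175) / (7) = -2.087
  γ = (1 - (3)·4.656 - (4)·-2.087) / (9) = -0.513
Iteration 3:
  α = (11 - (1)·-2.087 - (1)·-0.513) / (3) = 4.533
  β = (-6 - (2)·4.533 - (-4)·-0.513) / (7) = -2.445
  γ = (1 - (3)·4.533 - (4)·-2.445) / (9) = -0.313

(4.533, -2.445, -0.313)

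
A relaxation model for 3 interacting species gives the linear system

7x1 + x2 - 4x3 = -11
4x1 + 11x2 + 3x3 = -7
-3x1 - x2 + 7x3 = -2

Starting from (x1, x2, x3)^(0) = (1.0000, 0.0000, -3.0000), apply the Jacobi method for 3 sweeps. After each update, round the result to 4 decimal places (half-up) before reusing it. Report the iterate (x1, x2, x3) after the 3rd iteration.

(-2.6284, 0.3650, -0.8388)

Iteration 1:
  x1 = (-11 - (1)·0.0000 - (-4)·-3.0000) / (7) = -3.2857
  x2 = (-7 - (4)·1.0000 - (3)·-3.0000) / (11) = -0.1818
  x3 = (-2 - (-3)·1.0000 - (-1)·0.0000) / (7) = 0.1429
Iteration 2:
  x1 = (-11 - (1)·-0.1818 - (-4)·0.1429) / (7) = -1.4638
  x2 = (-7 - (4)·-3.2857 - (3)·0.1429) / (11) = 0.5195
  x3 = (-2 - (-3)·-3.2857 - (-1)·-0.1818) / (7) = -1.7198
Iteration 3:
  x1 = (-11 - (1)·0.5195 - (-4)·-1.7198) / (7) = -2.6284
  x2 = (-7 - (4)·-1.4638 - (3)·-1.7198) / (11) = 0.3650
  x3 = (-2 - (-3)·-1.4638 - (-1)·0.5195) / (7) = -0.8388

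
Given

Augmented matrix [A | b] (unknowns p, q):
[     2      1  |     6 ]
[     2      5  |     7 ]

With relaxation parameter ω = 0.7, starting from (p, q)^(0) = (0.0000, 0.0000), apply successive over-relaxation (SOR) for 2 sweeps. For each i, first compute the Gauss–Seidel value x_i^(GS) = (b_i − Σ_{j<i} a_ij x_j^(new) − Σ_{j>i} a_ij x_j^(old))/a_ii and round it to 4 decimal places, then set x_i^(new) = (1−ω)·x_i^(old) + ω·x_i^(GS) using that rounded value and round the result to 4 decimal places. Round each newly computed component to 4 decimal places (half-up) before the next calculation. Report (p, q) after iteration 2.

(2.5928, 0.3716)

Iteration 1:
  p: GS value = (6 - (1)·0.0000) / (2) = 3.0000;  p ← (1−ω)·0.0000 + ω·3.0000 = 2.1000
  q: GS value = (7 - (2)·2.1000) / (5) = 0.5600;  q ← (1−ω)·0.0000 + ω·0.5600 = 0.3920
Iteration 2:
  p: GS value = (6 - (1)·0.3920) / (2) = 2.8040;  p ← (1−ω)·2.1000 + ω·2.8040 = 2.5928
  q: GS value = (7 - (2)·2.5928) / (5) = 0.3629;  q ← (1−ω)·0.3920 + ω·0.3629 = 0.3716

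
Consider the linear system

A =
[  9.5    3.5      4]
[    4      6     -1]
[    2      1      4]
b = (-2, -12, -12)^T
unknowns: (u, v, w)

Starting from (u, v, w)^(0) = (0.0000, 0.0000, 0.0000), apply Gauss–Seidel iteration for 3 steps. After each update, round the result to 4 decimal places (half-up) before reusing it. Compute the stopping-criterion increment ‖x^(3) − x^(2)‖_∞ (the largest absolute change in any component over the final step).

Iteration 1:
  u = (-2 - (3.5)·0.0000 - (4)·0.0000) / (9.5) = -0.2105
  v = (-12 - (4)·-0.2105 - (-1)·0.0000) / (6) = -1.8597
  w = (-12 - (2)·-0.2105 - (1)·-1.8597) / (4) = -2.4298
Iteration 2:
  u = (-2 - (3.5)·-1.8597 - (4)·-2.4298) / (9.5) = 1.4977
  v = (-12 - (4)·1.4977 - (-1)·-2.4298) / (6) = -3.4034
  w = (-12 - (2)·1.4977 - (1)·-3.4034) / (4) = -2.8980
Iteration 3:
  u = (-2 - (3.5)·-3.4034 - (4)·-2.8980) / (9.5) = 2.2636
  v = (-12 - (4)·2.2636 - (-1)·-2.8980) / (6) = -3.9921
  w = (-12 - (2)·2.2636 - (1)·-3.9921) / (4) = -3.1338
Change: (0.7659, -0.5887, -0.2358) → max |·| = 0.7659

0.7659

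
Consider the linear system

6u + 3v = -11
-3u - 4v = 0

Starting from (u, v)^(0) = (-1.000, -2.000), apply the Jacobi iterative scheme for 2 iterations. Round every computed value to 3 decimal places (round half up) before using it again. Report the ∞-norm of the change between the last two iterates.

Iteration 1:
  u = (-11 - (3)·-2.000) / (6) = -0.833
  v = (0 - (-3)·-1.000) / (-4) = 0.750
Iteration 2:
  u = (-11 - (3)·0.750) / (6) = -2.208
  v = (0 - (-3)·-0.833) / (-4) = 0.625
Change: (-1.375, -0.125) → max |·| = 1.375

1.375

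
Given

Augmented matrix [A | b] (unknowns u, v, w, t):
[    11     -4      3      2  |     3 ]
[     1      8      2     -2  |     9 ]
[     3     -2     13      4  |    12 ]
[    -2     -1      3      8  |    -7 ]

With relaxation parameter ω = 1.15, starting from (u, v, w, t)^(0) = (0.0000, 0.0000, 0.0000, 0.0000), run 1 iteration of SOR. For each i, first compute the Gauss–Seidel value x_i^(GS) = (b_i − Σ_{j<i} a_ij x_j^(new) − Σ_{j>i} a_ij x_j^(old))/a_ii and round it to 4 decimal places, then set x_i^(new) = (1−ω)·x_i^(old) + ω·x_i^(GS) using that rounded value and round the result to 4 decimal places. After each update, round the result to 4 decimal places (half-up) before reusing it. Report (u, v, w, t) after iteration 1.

Iteration 1:
  u: GS value = (3 - (-4)·0.0000 - (3)·0.0000 - (2)·0.0000) / (11) = 0.2727;  u ← (1−ω)·0.0000 + ω·0.2727 = 0.3136
  v: GS value = (9 - (1)·0.3136 - (2)·0.0000 - (-2)·0.0000) / (8) = 1.0858;  v ← (1−ω)·0.0000 + ω·1.0858 = 1.2487
  w: GS value = (12 - (3)·0.3136 - (-2)·1.2487 - (4)·0.0000) / (13) = 1.0428;  w ← (1−ω)·0.0000 + ω·1.0428 = 1.1992
  t: GS value = (-7 - (-2)·0.3136 - (-1)·1.2487 - (3)·1.1992) / (8) = -1.0902;  t ← (1−ω)·0.0000 + ω·-1.0902 = -1.2537

(0.3136, 1.2487, 1.1992, -1.2537)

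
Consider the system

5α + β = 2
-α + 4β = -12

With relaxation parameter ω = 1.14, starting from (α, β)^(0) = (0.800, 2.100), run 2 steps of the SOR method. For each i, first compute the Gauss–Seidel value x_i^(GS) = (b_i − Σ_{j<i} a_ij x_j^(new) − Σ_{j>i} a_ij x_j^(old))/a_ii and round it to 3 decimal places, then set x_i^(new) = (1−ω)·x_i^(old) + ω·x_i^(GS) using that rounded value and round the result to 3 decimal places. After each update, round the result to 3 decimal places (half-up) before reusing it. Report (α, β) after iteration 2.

(1.331, -2.515)

Iteration 1:
  α: GS value = (2 - (1)·2.100) / (5) = -0.020;  α ← (1−ω)·0.800 + ω·-0.020 = -0.135
  β: GS value = (-12 - (-1)·-0.135) / (4) = -3.034;  β ← (1−ω)·2.100 + ω·-3.034 = -3.753
Iteration 2:
  α: GS value = (2 - (1)·-3.753) / (5) = 1.151;  α ← (1−ω)·-0.135 + ω·1.151 = 1.331
  β: GS value = (-12 - (-1)·1.331) / (4) = -2.667;  β ← (1−ω)·-3.753 + ω·-2.667 = -2.515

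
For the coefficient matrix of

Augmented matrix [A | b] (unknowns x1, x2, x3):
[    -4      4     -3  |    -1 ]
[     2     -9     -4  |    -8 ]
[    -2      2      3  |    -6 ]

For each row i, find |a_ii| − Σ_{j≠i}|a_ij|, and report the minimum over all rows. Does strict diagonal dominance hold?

row 1: |-4| − (4+3) = -3
row 2: |-9| − (2+4) = 3
row 3: |3| − (2+2) = -1
minimum over rows = -3 → not strictly diagonally dominant

-3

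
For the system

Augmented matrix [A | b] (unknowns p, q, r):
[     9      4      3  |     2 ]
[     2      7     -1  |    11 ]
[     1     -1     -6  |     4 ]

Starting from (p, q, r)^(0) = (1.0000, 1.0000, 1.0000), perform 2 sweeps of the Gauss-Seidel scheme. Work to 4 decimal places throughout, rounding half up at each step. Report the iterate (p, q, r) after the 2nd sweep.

(-0.2531, 1.4907, -0.9573)

Iteration 1:
  p = (2 - (4)·1.0000 - (3)·1.0000) / (9) = -0.5556
  q = (11 - (2)·-0.5556 - (-1)·1.0000) / (7) = 1.8730
  r = (4 - (1)·-0.5556 - (-1)·1.8730) / (-6) = -1.0714
Iteration 2:
  p = (2 - (4)·1.8730 - (3)·-1.0714) / (9) = -0.2531
  q = (11 - (2)·-0.2531 - (-1)·-1.0714) / (7) = 1.4907
  r = (4 - (1)·-0.2531 - (-1)·1.4907) / (-6) = -0.9573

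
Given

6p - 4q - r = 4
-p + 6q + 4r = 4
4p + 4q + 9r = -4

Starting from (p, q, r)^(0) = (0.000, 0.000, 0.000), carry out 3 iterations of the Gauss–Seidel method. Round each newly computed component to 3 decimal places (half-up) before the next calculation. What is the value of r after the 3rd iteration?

Iteration 1:
  p = (4 - (-4)·0.000 - (-1)·0.000) / (6) = 0.667
  q = (4 - (-1)·0.667 - (4)·0.000) / (6) = 0.778
  r = (-4 - (4)·0.667 - (4)·0.778) / (9) = -1.087
Iteration 2:
  p = (4 - (-4)·0.778 - (-1)·-1.087) / (6) = 1.004
  q = (4 - (-1)·1.004 - (4)·-1.087) / (6) = 1.559
  r = (-4 - (4)·1.004 - (4)·1.559) / (9) = -1.584
Iteration 3:
  p = (4 - (-4)·1.559 - (-1)·-1.584) / (6) = 1.442
  q = (4 - (-1)·1.442 - (4)·-1.584) / (6) = 1.963
  r = (-4 - (4)·1.442 - (4)·1.963) / (9) = -1.958

-1.958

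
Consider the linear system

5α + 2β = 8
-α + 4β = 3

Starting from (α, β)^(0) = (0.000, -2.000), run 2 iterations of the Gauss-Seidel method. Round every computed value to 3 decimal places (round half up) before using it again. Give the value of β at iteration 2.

Iteration 1:
  α = (8 - (2)·-2.000) / (5) = 2.400
  β = (3 - (-1)·2.400) / (4) = 1.350
Iteration 2:
  α = (8 - (2)·1.350) / (5) = 1.060
  β = (3 - (-1)·1.060) / (4) = 1.015

1.015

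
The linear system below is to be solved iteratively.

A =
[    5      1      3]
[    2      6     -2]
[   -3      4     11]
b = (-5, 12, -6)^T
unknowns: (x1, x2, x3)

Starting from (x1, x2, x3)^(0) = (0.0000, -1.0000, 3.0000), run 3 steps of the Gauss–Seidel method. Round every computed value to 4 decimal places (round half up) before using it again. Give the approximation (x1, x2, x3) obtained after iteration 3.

(-0.6225, 1.8675, -1.3943)

Iteration 1:
  x1 = (-5 - (1)·-1.0000 - (3)·3.0000) / (5) = -2.6000
  x2 = (12 - (2)·-2.6000 - (-2)·3.0000) / (6) = 3.8667
  x3 = (-6 - (-3)·-2.6000 - (4)·3.8667) / (11) = -2.6606
Iteration 2:
  x1 = (-5 - (1)·3.8667 - (3)·-2.6606) / (5) = -0.1770
  x2 = (12 - (2)·-0.1770 - (-2)·-2.6606) / (6) = 1.1721
  x3 = (-6 - (-3)·-0.1770 - (4)·1.1721) / (11) = -1.0199
Iteration 3:
  x1 = (-5 - (1)·1.1721 - (3)·-1.0199) / (5) = -0.6225
  x2 = (12 - (2)·-0.6225 - (-2)·-1.0199) / (6) = 1.8675
  x3 = (-6 - (-3)·-0.6225 - (4)·1.8675) / (11) = -1.3943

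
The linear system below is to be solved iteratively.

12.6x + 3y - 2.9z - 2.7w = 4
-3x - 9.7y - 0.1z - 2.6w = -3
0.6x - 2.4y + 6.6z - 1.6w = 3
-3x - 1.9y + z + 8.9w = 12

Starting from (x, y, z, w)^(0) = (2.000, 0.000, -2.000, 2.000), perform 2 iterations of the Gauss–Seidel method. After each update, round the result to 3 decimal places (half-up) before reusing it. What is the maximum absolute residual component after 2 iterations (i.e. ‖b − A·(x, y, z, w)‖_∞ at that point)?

Iteration 1:
  x = (4 - (3)·0.000 - (-2.9)·-2.000 - (-2.7)·2.000) / (12.6) = 0.286
  y = (-3 - (-3)·0.286 - (-0.1)·-2.000 - (-2.6)·2.000) / (-9.7) = -0.295
  z = (3 - (0.6)·0.286 - (-2.4)·-0.295 - (-1.6)·2.000) / (6.6) = 0.806
  w = (12 - (-3)·0.286 - (-1.9)·-0.295 - (1)·0.806) / (8.9) = 1.291
Iteration 2:
  x = (4 - (3)·-0.295 - (-2.9)·0.806 - (-2.7)·1.291) / (12.6) = 0.850
  y = (-3 - (-3)·0.850 - (-0.1)·0.806 - (-2.6)·1.291) / (-9.7) = -0.308
  z = (3 - (0.6)·0.850 - (-2.4)·-0.308 - (-1.6)·1.291) / (6.6) = 0.578
  w = (12 - (-3)·0.850 - (-1.9)·-0.308 - (1)·0.578) / (8.9) = 1.504
Residual b − A·x = (-0.049, 0.531, 0.342, 0.001); ∞-norm = 0.531

0.531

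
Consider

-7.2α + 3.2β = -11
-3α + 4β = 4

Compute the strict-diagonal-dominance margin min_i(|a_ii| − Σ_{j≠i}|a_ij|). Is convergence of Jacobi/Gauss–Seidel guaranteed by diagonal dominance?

row 1: |-7.2| − (3.2) = 4
row 2: |4| − (3) = 1
minimum over rows = 1 → strictly diagonally dominant (convergence guaranteed)

1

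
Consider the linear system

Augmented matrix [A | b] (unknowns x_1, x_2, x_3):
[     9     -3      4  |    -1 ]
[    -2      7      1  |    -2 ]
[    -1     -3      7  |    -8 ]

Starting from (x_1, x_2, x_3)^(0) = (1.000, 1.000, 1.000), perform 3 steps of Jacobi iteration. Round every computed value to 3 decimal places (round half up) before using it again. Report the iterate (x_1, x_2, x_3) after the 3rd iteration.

(0.349, -0.082, -1.244)

Iteration 1:
  x_1 = (-1 - (-3)·1.000 - (4)·1.000) / (9) = -0.222
  x_2 = (-2 - (-2)·1.000 - (1)·1.000) / (7) = -0.143
  x_3 = (-8 - (-1)·1.000 - (-3)·1.000) / (7) = -0.571
Iteration 2:
  x_1 = (-1 - (-3)·-0.143 - (4)·-0.571) / (9) = 0.095
  x_2 = (-2 - (-2)·-0.222 - (1)·-0.571) / (7) = -0.268
  x_3 = (-8 - (-1)·-0.222 - (-3)·-0.143) / (7) = -1.236
Iteration 3:
  x_1 = (-1 - (-3)·-0.268 - (4)·-1.236) / (9) = 0.349
  x_2 = (-2 - (-2)·0.095 - (1)·-1.236) / (7) = -0.082
  x_3 = (-8 - (-1)·0.095 - (-3)·-0.268) / (7) = -1.244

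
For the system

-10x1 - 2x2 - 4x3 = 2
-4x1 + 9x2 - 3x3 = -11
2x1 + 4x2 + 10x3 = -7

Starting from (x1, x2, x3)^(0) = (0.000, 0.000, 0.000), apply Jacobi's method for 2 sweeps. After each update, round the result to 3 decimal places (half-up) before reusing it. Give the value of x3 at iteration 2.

-0.171

Iteration 1:
  x1 = (2 - (-2)·0.000 - (-4)·0.000) / (-10) = -0.200
  x2 = (-11 - (-4)·0.000 - (-3)·0.000) / (9) = -1.222
  x3 = (-7 - (2)·0.000 - (4)·0.000) / (10) = -0.700
Iteration 2:
  x1 = (2 - (-2)·-1.222 - (-4)·-0.700) / (-10) = 0.324
  x2 = (-11 - (-4)·-0.200 - (-3)·-0.700) / (9) = -1.544
  x3 = (-7 - (2)·-0.200 - (4)·-1.222) / (10) = -0.171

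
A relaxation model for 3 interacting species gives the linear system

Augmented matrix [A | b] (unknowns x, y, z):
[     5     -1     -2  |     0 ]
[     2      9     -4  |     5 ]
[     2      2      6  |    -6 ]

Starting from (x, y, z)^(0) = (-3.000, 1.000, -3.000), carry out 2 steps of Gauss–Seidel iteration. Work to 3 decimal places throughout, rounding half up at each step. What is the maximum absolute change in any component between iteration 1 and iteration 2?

Iteration 1:
  x = (0 - (-1)·1.000 - (-2)·-3.000) / (5) = -1.000
  y = (5 - (2)·-1.000 - (-4)·-3.000) / (9) = -0.556
  z = (-6 - (2)·-1.000 - (2)·-0.556) / (6) = -0.481
Iteration 2:
  x = (0 - (-1)·-0.556 - (-2)·-0.481) / (5) = -0.304
  y = (5 - (2)·-0.304 - (-4)·-0.481) / (9) = 0.409
  z = (-6 - (2)·-0.304 - (2)·0.409) / (6) = -1.035
Change: (0.696, 0.965, -0.554) → max |·| = 0.965

0.965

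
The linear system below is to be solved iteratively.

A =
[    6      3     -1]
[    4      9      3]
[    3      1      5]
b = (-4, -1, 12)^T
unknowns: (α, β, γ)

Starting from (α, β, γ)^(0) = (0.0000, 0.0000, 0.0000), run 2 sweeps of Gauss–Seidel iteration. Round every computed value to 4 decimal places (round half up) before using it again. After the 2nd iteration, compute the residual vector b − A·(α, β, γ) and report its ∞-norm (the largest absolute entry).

Iteration 1:
  α = (-4 - (3)·0.0000 - (-1)·0.0000) / (6) = -0.6667
  β = (-1 - (4)·-0.6667 - (3)·0.0000) / (9) = 0.1852
  γ = (12 - (3)·-0.6667 - (1)·0.1852) / (5) = 2.7630
Iteration 2:
  α = (-4 - (3)·0.1852 - (-1)·2.7630) / (6) = -0.2988
  β = (-1 - (4)·-0.2988 - (3)·2.7630) / (9) = -0.8993
  γ = (12 - (3)·-0.2988 - (1)·-0.8993) / (5) = 2.7591
Residual b − A·x = (3.2498, 0.0116, 0.0002); ∞-norm = 3.2498

3.2498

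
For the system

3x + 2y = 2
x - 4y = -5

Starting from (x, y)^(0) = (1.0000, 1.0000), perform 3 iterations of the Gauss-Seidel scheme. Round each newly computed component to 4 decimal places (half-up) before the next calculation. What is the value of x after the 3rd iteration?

Iteration 1:
  x = (2 - (2)·1.0000) / (3) = 0.0000
  y = (-5 - (1)·0.0000) / (-4) = 1.2500
Iteration 2:
  x = (2 - (2)·1.2500) / (3) = -0.1667
  y = (-5 - (1)·-0.1667) / (-4) = 1.2083
Iteration 3:
  x = (2 - (2)·1.2083) / (3) = -0.1389
  y = (-5 - (1)·-0.1389) / (-4) = 1.2153

-0.1389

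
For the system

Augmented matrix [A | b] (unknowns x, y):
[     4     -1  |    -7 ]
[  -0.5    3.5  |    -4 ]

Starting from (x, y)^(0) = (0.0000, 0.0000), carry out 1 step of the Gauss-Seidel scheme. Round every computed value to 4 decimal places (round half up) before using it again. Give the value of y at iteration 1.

Iteration 1:
  x = (-7 - (-1)·0.0000) / (4) = -1.7500
  y = (-4 - (-0.5)·-1.7500) / (3.5) = -1.3929

-1.3929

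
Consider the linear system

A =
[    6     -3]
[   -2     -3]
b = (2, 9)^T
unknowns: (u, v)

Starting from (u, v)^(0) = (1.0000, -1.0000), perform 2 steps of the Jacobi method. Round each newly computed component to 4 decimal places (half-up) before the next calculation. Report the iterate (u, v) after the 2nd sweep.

(-1.5000, -2.8889)

Iteration 1:
  u = (2 - (-3)·-1.0000) / (6) = -0.1667
  v = (9 - (-2)·1.0000) / (-3) = -3.6667
Iteration 2:
  u = (2 - (-3)·-3.6667) / (6) = -1.5000
  v = (9 - (-2)·-0.1667) / (-3) = -2.8889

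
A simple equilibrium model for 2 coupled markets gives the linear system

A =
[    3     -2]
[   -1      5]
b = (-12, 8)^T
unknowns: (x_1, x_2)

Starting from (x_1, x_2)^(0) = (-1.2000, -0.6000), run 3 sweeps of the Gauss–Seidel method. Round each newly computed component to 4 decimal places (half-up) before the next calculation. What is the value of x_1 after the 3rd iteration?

-3.4027

Iteration 1:
  x_1 = (-12 - (-2)·-0.6000) / (3) = -4.4000
  x_2 = (8 - (-1)·-4.4000) / (5) = 0.7200
Iteration 2:
  x_1 = (-12 - (-2)·0.7200) / (3) = -3.5200
  x_2 = (8 - (-1)·-3.5200) / (5) = 0.8960
Iteration 3:
  x_1 = (-12 - (-2)·0.8960) / (3) = -3.4027
  x_2 = (8 - (-1)·-3.4027) / (5) = 0.9195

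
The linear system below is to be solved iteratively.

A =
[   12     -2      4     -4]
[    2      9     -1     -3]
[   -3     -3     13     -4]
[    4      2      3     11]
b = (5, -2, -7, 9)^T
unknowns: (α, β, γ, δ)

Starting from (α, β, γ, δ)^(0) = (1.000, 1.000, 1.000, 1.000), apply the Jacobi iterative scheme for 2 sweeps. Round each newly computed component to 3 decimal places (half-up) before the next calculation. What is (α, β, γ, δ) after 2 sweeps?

(0.340, -0.326, -0.404, 0.543)

Iteration 1:
  α = (5 - (-2)·1.000 - (4)·1.000 - (-4)·1.000) / (12) = 0.583
  β = (-2 - (2)·1.000 - (-1)·1.000 - (-3)·1.000) / (9) = 0.000
  γ = (-7 - (-3)·1.000 - (-3)·1.000 - (-4)·1.000) / (13) = 0.231
  δ = (9 - (4)·1.000 - (2)·1.000 - (3)·1.000) / (11) = 0.000
Iteration 2:
  α = (5 - (-2)·0.000 - (4)·0.231 - (-4)·0.000) / (12) = 0.340
  β = (-2 - (2)·0.583 - (-1)·0.231 - (-3)·0.000) / (9) = -0.326
  γ = (-7 - (-3)·0.583 - (-3)·0.000 - (-4)·0.000) / (13) = -0.404
  δ = (9 - (4)·0.583 - (2)·0.000 - (3)·0.231) / (11) = 0.543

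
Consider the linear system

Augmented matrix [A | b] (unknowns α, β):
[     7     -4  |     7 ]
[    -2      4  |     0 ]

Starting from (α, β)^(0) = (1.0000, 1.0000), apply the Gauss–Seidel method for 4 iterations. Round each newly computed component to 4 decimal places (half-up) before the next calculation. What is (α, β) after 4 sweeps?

Iteration 1:
  α = (7 - (-4)·1.0000) / (7) = 1.5714
  β = (0 - (-2)·1.5714) / (4) = 0.7857
Iteration 2:
  α = (7 - (-4)·0.7857) / (7) = 1.4490
  β = (0 - (-2)·1.4490) / (4) = 0.7245
Iteration 3:
  α = (7 - (-4)·0.7245) / (7) = 1.4140
  β = (0 - (-2)·1.4140) / (4) = 0.7070
Iteration 4:
  α = (7 - (-4)·0.7070) / (7) = 1.4040
  β = (0 - (-2)·1.4040) / (4) = 0.7020

(1.4040, 0.7020)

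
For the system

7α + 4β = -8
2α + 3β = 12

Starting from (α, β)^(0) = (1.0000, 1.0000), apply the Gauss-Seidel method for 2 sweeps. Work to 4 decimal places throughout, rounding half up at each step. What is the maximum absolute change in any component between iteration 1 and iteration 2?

Iteration 1:
  α = (-8 - (4)·1.0000) / (7) = -1.7143
  β = (12 - (2)·-1.7143) / (3) = 5.1429
Iteration 2:
  α = (-8 - (4)·5.1429) / (7) = -4.0817
  β = (12 - (2)·-4.0817) / (3) = 6.7211
Change: (-2.3674, 1.5782) → max |·| = 2.3674

2.3674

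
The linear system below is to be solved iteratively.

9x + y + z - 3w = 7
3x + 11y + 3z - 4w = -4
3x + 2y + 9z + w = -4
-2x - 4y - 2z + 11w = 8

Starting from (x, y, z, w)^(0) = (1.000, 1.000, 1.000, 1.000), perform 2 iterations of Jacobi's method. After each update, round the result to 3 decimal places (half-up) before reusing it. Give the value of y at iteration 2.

0.226

Iteration 1:
  x = (7 - (1)·1.000 - (1)·1.000 - (-3)·1.000) / (9) = 0.889
  y = (-4 - (3)·1.000 - (3)·1.000 - (-4)·1.000) / (11) = -0.545
  z = (-4 - (3)·1.000 - (2)·1.000 - (1)·1.000) / (9) = -1.111
  w = (8 - (-2)·1.000 - (-4)·1.000 - (-2)·1.000) / (11) = 1.455
Iteration 2:
  x = (7 - (1)·-0.545 - (1)·-1.111 - (-3)·1.455) / (9) = 1.447
  y = (-4 - (3)·0.889 - (3)·-1.111 - (-4)·1.455) / (11) = 0.226
  z = (-4 - (3)·0.889 - (2)·-0.545 - (1)·1.455) / (9) = -0.781
  w = (8 - (-2)·0.889 - (-4)·-0.545 - (-2)·-1.111) / (11) = 0.489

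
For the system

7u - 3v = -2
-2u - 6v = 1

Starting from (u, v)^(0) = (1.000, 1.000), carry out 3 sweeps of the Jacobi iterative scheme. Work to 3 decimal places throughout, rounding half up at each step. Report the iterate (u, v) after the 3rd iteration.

Iteration 1:
  u = (-2 - (-3)·1.000) / (7) = 0.143
  v = (1 - (-2)·1.000) / (-6) = -0.500
Iteration 2:
  u = (-2 - (-3)·-0.500) / (7) = -0.500
  v = (1 - (-2)·0.143) / (-6) = -0.214
Iteration 3:
  u = (-2 - (-3)·-0.214) / (7) = -0.377
  v = (1 - (-2)·-0.500) / (-6) = 0.000

(-0.377, 0.000)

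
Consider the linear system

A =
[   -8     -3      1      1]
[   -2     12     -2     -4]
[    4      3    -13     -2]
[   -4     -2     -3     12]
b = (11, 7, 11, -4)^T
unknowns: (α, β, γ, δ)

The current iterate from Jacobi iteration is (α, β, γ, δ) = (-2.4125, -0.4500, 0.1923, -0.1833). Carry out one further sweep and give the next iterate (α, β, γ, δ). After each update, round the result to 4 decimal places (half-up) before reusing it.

One sweep:
  α = (11 - (-3)·-0.4500 - (1)·0.1923 - (1)·-0.1833) / (-8) = -1.2051
  β = (7 - (-2)·-2.4125 - (-2)·0.1923 - (-4)·-0.1833) / (12) = 0.1522
  γ = (11 - (4)·-2.4125 - (3)·-0.4500 - (-2)·-0.1833) / (-13) = -1.6641
  δ = (-4 - (-4)·-2.4125 - (-2)·-0.4500 - (-3)·0.1923) / (12) = -1.1644

(-1.2051, 0.1522, -1.6641, -1.1644)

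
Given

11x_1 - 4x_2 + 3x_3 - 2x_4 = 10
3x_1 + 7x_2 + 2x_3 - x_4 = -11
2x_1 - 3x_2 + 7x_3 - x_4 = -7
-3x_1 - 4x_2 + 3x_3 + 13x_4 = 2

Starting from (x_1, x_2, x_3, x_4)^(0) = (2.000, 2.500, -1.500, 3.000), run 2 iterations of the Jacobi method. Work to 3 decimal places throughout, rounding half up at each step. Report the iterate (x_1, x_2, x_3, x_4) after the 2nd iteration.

(0.672, -2.492, -2.218, 0.327)

Iteration 1:
  x_1 = (10 - (-4)·2.500 - (3)·-1.500 - (-2)·3.000) / (11) = 2.773
  x_2 = (-11 - (3)·2.000 - (2)·-1.500 - (-1)·3.000) / (7) = -1.571
  x_3 = (-7 - (2)·2.000 - (-3)·2.500 - (-1)·3.000) / (7) = -0.071
  x_4 = (2 - (-3)·2.000 - (-4)·2.500 - (3)·-1.500) / (13) = 1.731
Iteration 2:
  x_1 = (10 - (-4)·-1.571 - (3)·-0.071 - (-2)·1.731) / (11) = 0.672
  x_2 = (-11 - (3)·2.773 - (2)·-0.071 - (-1)·1.731) / (7) = -2.492
  x_3 = (-7 - (2)·2.773 - (-3)·-1.571 - (-1)·1.731) / (7) = -2.218
  x_4 = (2 - (-3)·2.773 - (-4)·-1.571 - (3)·-0.071) / (13) = 0.327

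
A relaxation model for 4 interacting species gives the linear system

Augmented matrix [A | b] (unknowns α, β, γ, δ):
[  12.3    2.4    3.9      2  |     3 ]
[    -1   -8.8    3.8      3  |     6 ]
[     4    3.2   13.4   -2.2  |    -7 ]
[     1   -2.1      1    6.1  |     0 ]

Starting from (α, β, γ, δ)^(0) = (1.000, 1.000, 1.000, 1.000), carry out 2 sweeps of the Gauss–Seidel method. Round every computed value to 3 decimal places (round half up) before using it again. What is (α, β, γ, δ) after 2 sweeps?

(0.274, -0.771, -0.393, -0.246)

Iteration 1:
  α = (3 - (2.4)·1.000 - (3.9)·1.000 - (2)·1.000) / (12.3) = -0.431
  β = (6 - (-1)·-0.431 - (3.8)·1.000 - (3)·1.000) / (-8.8) = 0.140
  γ = (-7 - (4)·-0.431 - (3.2)·0.140 - (-2.2)·1.000) / (13.4) = -0.263
  δ = (0 - (1)·-0.431 - (-2.1)·0.140 - (1)·-0.263) / (6.1) = 0.162
Iteration 2:
  α = (3 - (2.4)·0.140 - (3.9)·-0.263 - (2)·0.162) / (12.3) = 0.274
  β = (6 - (-1)·0.274 - (3.8)·-0.263 - (3)·0.162) / (-8.8) = -0.771
  γ = (-7 - (4)·0.274 - (3.2)·-0.771 - (-2.2)·0.162) / (13.4) = -0.393
  δ = (0 - (1)·0.274 - (-2.1)·-0.771 - (1)·-0.393) / (6.1) = -0.246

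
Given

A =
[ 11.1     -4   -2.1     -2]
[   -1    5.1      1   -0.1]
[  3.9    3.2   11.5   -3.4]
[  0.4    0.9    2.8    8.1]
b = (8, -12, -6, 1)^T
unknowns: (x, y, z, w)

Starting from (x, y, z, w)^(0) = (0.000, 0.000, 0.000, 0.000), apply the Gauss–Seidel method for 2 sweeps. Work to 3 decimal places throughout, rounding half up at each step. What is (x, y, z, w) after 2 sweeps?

Iteration 1:
  x = (8 - (-4)·0.000 - (-2.1)·0.000 - (-2)·0.000) / (11.1) = 0.721
  y = (-12 - (-1)·0.721 - (1)·0.000 - (-0.1)·0.000) / (5.1) = -2.212
  z = (-6 - (3.9)·0.721 - (3.2)·-2.212 - (-3.4)·0.000) / (11.5) = -0.151
  w = (1 - (0.4)·0.721 - (0.9)·-2.212 - (2.8)·-0.151) / (8.1) = 0.386
Iteration 2:
  x = (8 - (-4)·-2.212 - (-2.1)·-0.151 - (-2)·0.386) / (11.1) = -0.035
  y = (-12 - (-1)·-0.035 - (1)·-0.151 - (-0.1)·0.386) / (5.1) = -2.323
  z = (-6 - (3.9)·-0.035 - (3.2)·-2.323 - (-3.4)·0.386) / (11.5) = 0.251
  w = (1 - (0.4)·-0.035 - (0.9)·-2.323 - (2.8)·0.251) / (8.1) = 0.297

(-0.035, -2.323, 0.251, 0.297)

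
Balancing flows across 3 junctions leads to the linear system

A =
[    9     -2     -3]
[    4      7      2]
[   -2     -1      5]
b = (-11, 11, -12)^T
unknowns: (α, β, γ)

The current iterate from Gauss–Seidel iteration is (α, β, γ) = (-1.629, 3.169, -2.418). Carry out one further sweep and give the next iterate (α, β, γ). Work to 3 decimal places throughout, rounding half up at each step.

(-1.324, 3.019, -2.326)

One sweep:
  α = (-11 - (-2)·3.169 - (-3)·-2.418) / (9) = -1.324
  β = (11 - (4)·-1.324 - (2)·-2.418) / (7) = 3.019
  γ = (-12 - (-2)·-1.324 - (-1)·3.019) / (5) = -2.326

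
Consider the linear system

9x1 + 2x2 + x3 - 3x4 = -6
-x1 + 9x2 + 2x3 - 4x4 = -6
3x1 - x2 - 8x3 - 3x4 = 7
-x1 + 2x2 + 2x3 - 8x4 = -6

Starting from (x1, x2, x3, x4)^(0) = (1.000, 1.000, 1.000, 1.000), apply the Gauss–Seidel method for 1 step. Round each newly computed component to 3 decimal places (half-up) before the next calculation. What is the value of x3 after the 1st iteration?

-1.435

Iteration 1:
  x1 = (-6 - (2)·1.000 - (1)·1.000 - (-3)·1.000) / (9) = -0.667
  x2 = (-6 - (-1)·-0.667 - (2)·1.000 - (-4)·1.000) / (9) = -0.519
  x3 = (7 - (3)·-0.667 - (-1)·-0.519 - (-3)·1.000) / (-8) = -1.435
  x4 = (-6 - (-1)·-0.667 - (2)·-0.519 - (2)·-1.435) / (-8) = 0.345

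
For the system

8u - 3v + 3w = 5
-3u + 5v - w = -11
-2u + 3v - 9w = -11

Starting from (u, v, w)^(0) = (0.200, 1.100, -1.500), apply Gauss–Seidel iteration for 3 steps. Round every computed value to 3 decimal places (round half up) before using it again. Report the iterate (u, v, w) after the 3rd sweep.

(-0.385, -2.328, 0.532)

Iteration 1:
  u = (5 - (-3)·1.100 - (3)·-1.500) / (8) = 1.600
  v = (-11 - (-3)·1.600 - (-1)·-1.500) / (5) = -1.540
  w = (-11 - (-2)·1.600 - (3)·-1.540) / (-9) = 0.353
Iteration 2:
  u = (5 - (-3)·-1.540 - (3)·0.353) / (8) = -0.085
  v = (-11 - (-3)·-0.085 - (-1)·0.353) / (5) = -2.180
  w = (-11 - (-2)·-0.085 - (3)·-2.180) / (-9) = 0.514
Iteration 3:
  u = (5 - (-3)·-2.180 - (3)·0.514) / (8) = -0.385
  v = (-11 - (-3)·-0.385 - (-1)·0.514) / (5) = -2.328
  w = (-11 - (-2)·-0.385 - (3)·-2.328) / (-9) = 0.532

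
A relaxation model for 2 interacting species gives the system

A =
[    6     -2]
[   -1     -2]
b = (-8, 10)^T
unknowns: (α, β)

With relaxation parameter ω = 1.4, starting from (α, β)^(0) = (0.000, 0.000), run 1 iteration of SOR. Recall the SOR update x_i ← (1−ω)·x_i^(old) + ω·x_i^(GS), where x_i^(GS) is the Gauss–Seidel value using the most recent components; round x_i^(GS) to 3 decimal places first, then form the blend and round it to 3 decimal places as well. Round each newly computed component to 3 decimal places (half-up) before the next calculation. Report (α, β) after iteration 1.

Iteration 1:
  α: GS value = (-8 - (-2)·0.000) / (6) = -1.333;  α ← (1−ω)·0.000 + ω·-1.333 = -1.866
  β: GS value = (10 - (-1)·-1.866) / (-2) = -4.067;  β ← (1−ω)·0.000 + ω·-4.067 = -5.694

(-1.866, -5.694)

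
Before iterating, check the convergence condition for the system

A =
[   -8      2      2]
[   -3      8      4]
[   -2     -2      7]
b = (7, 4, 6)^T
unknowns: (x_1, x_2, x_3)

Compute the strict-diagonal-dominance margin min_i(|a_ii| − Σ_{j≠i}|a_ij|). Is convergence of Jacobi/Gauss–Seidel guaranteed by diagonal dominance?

row 1: |-8| − (2+2) = 4
row 2: |8| − (3+4) = 1
row 3: |7| − (2+2) = 3
minimum over rows = 1 → strictly diagonally dominant (convergence guaranteed)

1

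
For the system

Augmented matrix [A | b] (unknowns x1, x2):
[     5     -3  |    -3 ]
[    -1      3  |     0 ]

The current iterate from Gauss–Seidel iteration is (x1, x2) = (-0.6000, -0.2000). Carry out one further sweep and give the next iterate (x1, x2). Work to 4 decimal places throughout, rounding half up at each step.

One sweep:
  x1 = (-3 - (-3)·-0.2000) / (5) = -0.7200
  x2 = (0 - (-1)·-0.7200) / (3) = -0.2400

(-0.7200, -0.2400)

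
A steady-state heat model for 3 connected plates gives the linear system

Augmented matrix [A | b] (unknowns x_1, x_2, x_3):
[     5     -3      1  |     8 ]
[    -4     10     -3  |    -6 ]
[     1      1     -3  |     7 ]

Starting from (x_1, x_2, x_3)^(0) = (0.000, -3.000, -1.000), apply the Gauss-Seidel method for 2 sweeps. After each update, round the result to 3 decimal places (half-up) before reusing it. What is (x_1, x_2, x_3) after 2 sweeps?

(1.587, -0.755, -2.056)

Iteration 1:
  x_1 = (8 - (-3)·-3.000 - (1)·-1.000) / (5) = 0.000
  x_2 = (-6 - (-4)·0.000 - (-3)·-1.000) / (10) = -0.900
  x_3 = (7 - (1)·0.000 - (1)·-0.900) / (-3) = -2.633
Iteration 2:
  x_1 = (8 - (-3)·-0.900 - (1)·-2.633) / (5) = 1.587
  x_2 = (-6 - (-4)·1.587 - (-3)·-2.633) / (10) = -0.755
  x_3 = (7 - (1)·1.587 - (1)·-0.755) / (-3) = -2.056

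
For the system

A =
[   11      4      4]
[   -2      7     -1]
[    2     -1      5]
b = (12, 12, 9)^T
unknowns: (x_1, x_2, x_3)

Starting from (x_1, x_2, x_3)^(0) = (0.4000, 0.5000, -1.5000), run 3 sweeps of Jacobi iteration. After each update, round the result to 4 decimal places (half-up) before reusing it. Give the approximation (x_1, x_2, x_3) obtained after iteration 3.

(-0.3344, 1.8976, 2.3272)

Iteration 1:
  x_1 = (12 - (4)·0.5000 - (4)·-1.5000) / (11) = 1.4545
  x_2 = (12 - (-2)·0.4000 - (-1)·-1.5000) / (7) = 1.6143
  x_3 = (9 - (2)·0.4000 - (-1)·0.5000) / (5) = 1.7400
Iteration 2:
  x_1 = (12 - (4)·1.6143 - (4)·1.7400) / (11) = -0.1288
  x_2 = (12 - (-2)·1.4545 - (-1)·1.7400) / (7) = 2.3784
  x_3 = (9 - (2)·1.4545 - (-1)·1.6143) / (5) = 1.5411
Iteration 3:
  x_1 = (12 - (4)·2.3784 - (4)·1.5411) / (11) = -0.3344
  x_2 = (12 - (-2)·-0.1288 - (-1)·1.5411) / (7) = 1.8976
  x_3 = (9 - (2)·-0.1288 - (-1)·2.3784) / (5) = 2.3272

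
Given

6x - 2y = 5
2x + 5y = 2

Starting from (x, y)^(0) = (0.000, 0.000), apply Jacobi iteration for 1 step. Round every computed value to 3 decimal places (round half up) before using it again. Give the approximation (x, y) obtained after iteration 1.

Iteration 1:
  x = (5 - (-2)·0.000) / (6) = 0.833
  y = (2 - (2)·0.000) / (5) = 0.400

(0.833, 0.400)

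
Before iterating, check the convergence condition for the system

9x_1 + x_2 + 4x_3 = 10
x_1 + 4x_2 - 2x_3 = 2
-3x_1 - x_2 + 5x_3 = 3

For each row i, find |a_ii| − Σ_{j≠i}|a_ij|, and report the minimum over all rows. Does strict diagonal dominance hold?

row 1: |9| − (1+4) = 4
row 2: |4| − (1+2) = 1
row 3: |5| − (3+1) = 1
minimum over rows = 1 → strictly diagonally dominant (convergence guaranteed)

1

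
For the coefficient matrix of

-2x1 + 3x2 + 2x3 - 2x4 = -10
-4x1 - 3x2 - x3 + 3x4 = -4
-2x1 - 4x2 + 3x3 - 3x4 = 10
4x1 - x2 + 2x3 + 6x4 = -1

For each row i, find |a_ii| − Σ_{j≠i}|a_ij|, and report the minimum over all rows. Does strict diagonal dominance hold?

row 1: |-2| − (3+2+2) = -5
row 2: |-3| − (4+1+3) = -5
row 3: |3| − (2+4+3) = -6
row 4: |6| − (4+1+2) = -1
minimum over rows = -6 → not strictly diagonally dominant

-6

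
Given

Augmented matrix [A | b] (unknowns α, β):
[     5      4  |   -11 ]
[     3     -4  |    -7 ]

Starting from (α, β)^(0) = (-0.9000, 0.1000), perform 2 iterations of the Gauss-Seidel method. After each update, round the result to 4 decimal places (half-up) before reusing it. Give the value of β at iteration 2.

Iteration 1:
  α = (-11 - (4)·0.1000) / (5) = -2.2800
  β = (-7 - (3)·-2.2800) / (-4) = 0.0400
Iteration 2:
  α = (-11 - (4)·0.0400) / (5) = -2.2320
  β = (-7 - (3)·-2.2320) / (-4) = 0.0760

0.0760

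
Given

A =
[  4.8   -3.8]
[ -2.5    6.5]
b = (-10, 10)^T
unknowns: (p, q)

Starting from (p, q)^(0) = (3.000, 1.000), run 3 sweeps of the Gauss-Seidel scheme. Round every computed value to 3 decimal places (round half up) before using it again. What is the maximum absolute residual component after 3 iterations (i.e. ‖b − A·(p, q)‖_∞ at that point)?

Iteration 1:
  p = (-10 - (-3.8)·1.000) / (4.8) = -1.292
  q = (10 - (-2.5)·-1.292) / (6.5) = 1.042
Iteration 2:
  p = (-10 - (-3.8)·1.042) / (4.8) = -1.258
  q = (10 - (-2.5)·-1.258) / (6.5) = 1.055
Iteration 3:
  p = (-10 - (-3.8)·1.055) / (4.8) = -1.248
  q = (10 - (-2.5)·-1.248) / (6.5) = 1.058
Residual b − A·x = (0.011, 0.003); ∞-norm = 0.011

0.011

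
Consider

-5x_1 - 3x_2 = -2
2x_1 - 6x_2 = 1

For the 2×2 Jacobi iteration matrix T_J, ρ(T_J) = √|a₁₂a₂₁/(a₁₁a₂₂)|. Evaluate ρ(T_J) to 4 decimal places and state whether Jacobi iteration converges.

a₁₂a₂₁/(a₁₁a₂₂) = (-3)·(2) / ((-5)·(-6)) = -0.200000
ρ = √|-0.200000| = √0.200000 = 0.4472
ρ < 1, so Jacobi converges

0.4472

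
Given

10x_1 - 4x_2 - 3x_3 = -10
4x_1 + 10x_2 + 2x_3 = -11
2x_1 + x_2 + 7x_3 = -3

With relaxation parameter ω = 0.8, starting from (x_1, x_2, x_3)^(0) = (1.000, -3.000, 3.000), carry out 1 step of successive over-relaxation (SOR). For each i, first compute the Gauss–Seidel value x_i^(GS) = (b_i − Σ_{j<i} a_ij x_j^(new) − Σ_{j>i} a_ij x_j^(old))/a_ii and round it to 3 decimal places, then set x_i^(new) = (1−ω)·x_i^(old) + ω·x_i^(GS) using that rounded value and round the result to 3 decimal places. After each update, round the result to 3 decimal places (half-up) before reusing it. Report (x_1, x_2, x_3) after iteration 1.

(-0.840, -1.691, 0.642)

Iteration 1:
  x_1: GS value = (-10 - (-4)·-3.000 - (-3)·3.000) / (10) = -1.300;  x_1 ← (1−ω)·1.000 + ω·-1.300 = -0.840
  x_2: GS value = (-11 - (4)·-0.840 - (2)·3.000) / (10) = -1.364;  x_2 ← (1−ω)·-3.000 + ω·-1.364 = -1.691
  x_3: GS value = (-3 - (2)·-0.840 - (1)·-1.691) / (7) = 0.053;  x_3 ← (1−ω)·3.000 + ω·0.053 = 0.642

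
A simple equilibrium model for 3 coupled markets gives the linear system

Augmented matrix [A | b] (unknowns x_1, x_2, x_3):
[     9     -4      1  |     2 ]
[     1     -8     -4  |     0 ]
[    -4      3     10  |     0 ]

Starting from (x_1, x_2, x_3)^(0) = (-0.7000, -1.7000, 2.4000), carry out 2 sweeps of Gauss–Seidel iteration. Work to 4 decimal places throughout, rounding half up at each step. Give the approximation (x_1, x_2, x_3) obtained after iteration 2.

Iteration 1:
  x_1 = (2 - (-4)·-1.7000 - (1)·2.4000) / (9) = -0.8000
  x_2 = (0 - (1)·-0.8000 - (-4)·2.4000) / (-8) = -1.3000
  x_3 = (0 - (-4)·-0.8000 - (3)·-1.3000) / (10) = 0.0700
Iteration 2:
  x_1 = (2 - (-4)·-1.3000 - (1)·0.0700) / (9) = -0.3633
  x_2 = (0 - (1)·-0.3633 - (-4)·0.0700) / (-8) = -0.0804
  x_3 = (0 - (-4)·-0.3633 - (3)·-0.0804) / (10) = -0.1212

(-0.3633, -0.0804, -0.1212)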